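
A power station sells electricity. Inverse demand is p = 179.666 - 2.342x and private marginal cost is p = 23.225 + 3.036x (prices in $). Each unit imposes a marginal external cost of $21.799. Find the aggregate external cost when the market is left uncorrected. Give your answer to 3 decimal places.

$634.113

Market equilibrium (private): 23.225 + 3.036x = 179.666 - 2.342x → x_m = 29.0891.
Total external cost = MEC × x_m = 21.799 × 29.0891 = 634.1133.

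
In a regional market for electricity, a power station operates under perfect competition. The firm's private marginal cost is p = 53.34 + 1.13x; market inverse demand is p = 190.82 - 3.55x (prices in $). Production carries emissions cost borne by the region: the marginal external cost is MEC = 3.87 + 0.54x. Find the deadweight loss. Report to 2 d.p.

DWL = $37.30

Market equilibrium (private): 53.34 + 1.13x = 190.82 - 3.55x → x_m = 29.3761.
Social marginal cost = private MC + MEC = 57.21 + 1.67x.
Set SMC = demand: 57.21 + 1.67x = 190.82 - 3.55x → x* = 25.5958.
The welfare-loss triangle has base |x_m − x*| and height MEC(x_m) (the vertical gap between SMC and demand is zero at x* and MEC at x_m).
DWL = ½ × 3.7803 × 19.7331 = 37.2985.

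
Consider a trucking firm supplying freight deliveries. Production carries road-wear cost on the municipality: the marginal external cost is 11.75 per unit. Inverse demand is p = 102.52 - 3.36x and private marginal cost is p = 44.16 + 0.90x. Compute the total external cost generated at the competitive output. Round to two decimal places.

160.97

Market equilibrium (private): 44.16 + 0.90x = 102.52 - 3.36x → x_m = 13.6995.
Total external cost = MEC × x_m = 11.75 × 13.6995 = 160.9691.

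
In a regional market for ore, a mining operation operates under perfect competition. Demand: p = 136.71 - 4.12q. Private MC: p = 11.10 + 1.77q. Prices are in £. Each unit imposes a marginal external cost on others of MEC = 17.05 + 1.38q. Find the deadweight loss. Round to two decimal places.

DWL = £148.58

Market equilibrium (private): 11.10 + 1.77q = 136.71 - 4.12q → q_m = 21.3260.
Social marginal cost = private MC + MEC = 28.15 + 3.15q.
Set SMC = demand: 28.15 + 3.15q = 136.71 - 4.12q → q* = 14.9326.
Between q* and q_m the wedge SMC − demand runs linearly from 0 to MEC(q_m), so the loss is a triangle.
DWL = ½ × 6.3934 × 46.4798 = 148.5820.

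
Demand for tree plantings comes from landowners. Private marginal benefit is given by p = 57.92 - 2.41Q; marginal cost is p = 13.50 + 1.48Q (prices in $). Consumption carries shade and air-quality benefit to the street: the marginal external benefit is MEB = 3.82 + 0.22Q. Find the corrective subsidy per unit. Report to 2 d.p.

Social marginal benefit = demand + MEB = 61.74 - 2.19Q.
Set SMB = MC: 61.74 - 2.19Q = 13.50 + 1.48Q → Q* = 13.1444.
The Pigouvian subsidy equals MEB at Q*: 3.82 + 0.22×13.1444 = 6.7118.

subsidy = $6.71 per unit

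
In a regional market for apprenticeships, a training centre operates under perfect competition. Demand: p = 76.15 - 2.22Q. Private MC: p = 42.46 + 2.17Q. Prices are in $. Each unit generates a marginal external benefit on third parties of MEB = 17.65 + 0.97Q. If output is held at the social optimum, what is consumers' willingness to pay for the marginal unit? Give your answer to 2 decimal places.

P = $42.82

Social marginal cost = private MC − MEB = 24.81 + 1.20Q.
Set SMC = demand: 24.81 + 1.20Q = 76.15 - 2.22Q → Q* = 15.0117.
Consumer price on the demand curve at Q*: 76.15 − 2.22×15.0117 = 42.8240.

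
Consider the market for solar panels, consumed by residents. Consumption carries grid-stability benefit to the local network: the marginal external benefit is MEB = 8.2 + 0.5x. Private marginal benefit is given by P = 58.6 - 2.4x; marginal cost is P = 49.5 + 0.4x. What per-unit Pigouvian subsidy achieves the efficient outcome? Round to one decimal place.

subsidy = 12.0 per unit

Social marginal benefit = demand + MEB = 66.8 - 1.9x.
Set SMB = MC: 66.8 - 1.9x = 49.5 + 0.4x → x* = 7.5217.
The Pigouvian subsidy equals MEB at x*: 8.2 + 0.5×7.5217 = 11.9609.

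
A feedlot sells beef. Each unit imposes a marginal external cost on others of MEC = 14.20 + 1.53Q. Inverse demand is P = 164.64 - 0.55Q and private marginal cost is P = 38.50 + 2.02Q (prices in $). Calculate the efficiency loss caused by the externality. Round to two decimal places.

Market equilibrium (private): 38.50 + 2.02Q = 164.64 - 0.55Q → Q_m = 49.0817.
Social marginal cost = private MC + MEC = 52.70 + 3.55Q.
Set SMC = demand: 52.70 + 3.55Q = 164.64 - 0.55Q → Q* = 27.3024.
Height of the DWL triangle at Q_m is SMC(Q_m) − demand(Q_m) = MEC(Q_m) = 89.2950.
DWL = ½ × 21.7793 × 89.2950 = 972.3913.

DWL = $972.39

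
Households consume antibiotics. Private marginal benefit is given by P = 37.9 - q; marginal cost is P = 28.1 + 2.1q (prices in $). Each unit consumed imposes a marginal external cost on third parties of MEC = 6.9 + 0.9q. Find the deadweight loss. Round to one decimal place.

Market equilibrium (private): 28.1 + 2.1q = 37.9 - q → q_m = 3.1613.
Social marginal benefit = demand − MEC = 31.0 - 1.9q.
Set SMB = MC: 31.0 - 1.9q = 28.1 + 2.1q → q* = 0.7250.
The loss is the area between SMB and MC from q* to q_m; with linear curves that's a triangle of height MEC(q_m).
DWL = ½ × 2.4363 × 9.7452 = 11.8711.

DWL = $11.9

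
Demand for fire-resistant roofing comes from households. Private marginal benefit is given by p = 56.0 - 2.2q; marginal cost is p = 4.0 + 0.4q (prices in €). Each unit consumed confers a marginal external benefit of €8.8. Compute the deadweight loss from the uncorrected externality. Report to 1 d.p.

DWL = €14.9

Market equilibrium (private): 4.0 + 0.4q = 56.0 - 2.2q → q_m = 20.0000.
Social marginal benefit = demand + MEB = 64.8 - 2.2q.
Set SMB = MC: 64.8 - 2.2q = 4.0 + 0.4q → q* = 23.3846.
Height of the DWL triangle at q_m is SMB(q_m) − MC(q_m) = MEB(q_m) = 8.8000.
DWL = ½ × 3.3846 × 8.8000 = 14.8922.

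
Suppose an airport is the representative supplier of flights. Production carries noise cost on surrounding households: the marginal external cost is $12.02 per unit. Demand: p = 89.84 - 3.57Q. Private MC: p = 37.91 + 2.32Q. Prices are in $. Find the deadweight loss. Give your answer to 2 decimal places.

DWL = $12.26

Market equilibrium (private): 37.91 + 2.32Q = 89.84 - 3.57Q → Q_m = 8.8166.
Social marginal cost = private MC + MEC = 49.93 + 2.32Q.
Set SMC = demand: 49.93 + 2.32Q = 89.84 - 3.57Q → Q* = 6.7759.
The loss is the area between SMC and demand from Q* to Q_m; with linear curves that's a triangle of height MEC(Q_m).
DWL = ½ × 2.0407 × 12.0200 = 12.2646.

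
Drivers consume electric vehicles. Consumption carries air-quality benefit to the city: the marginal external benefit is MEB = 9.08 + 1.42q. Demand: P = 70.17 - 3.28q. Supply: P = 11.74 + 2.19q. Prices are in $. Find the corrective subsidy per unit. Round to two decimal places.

Social marginal benefit = demand + MEB = 79.25 - 1.86q.
Set SMB = MC: 79.25 - 1.86q = 11.74 + 2.19q → q* = 16.6691.
The Pigouvian subsidy equals MEB at q*: 9.08 + 1.42×16.6691 = 32.7501.

subsidy = $32.75 per unit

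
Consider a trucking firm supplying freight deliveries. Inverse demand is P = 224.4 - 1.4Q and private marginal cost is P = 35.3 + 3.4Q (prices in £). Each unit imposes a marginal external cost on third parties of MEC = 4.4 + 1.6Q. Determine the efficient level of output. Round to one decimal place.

Social marginal cost = private MC + MEC = 39.7 + 5.0Q.
Set SMC = demand: 39.7 + 5.0Q = 224.4 - 1.4Q → Q* = 28.8594.

Q* = 28.9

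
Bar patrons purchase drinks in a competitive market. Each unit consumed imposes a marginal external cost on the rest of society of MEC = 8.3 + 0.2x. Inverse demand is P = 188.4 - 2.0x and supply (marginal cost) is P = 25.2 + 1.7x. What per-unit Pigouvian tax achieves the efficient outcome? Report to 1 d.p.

Social marginal benefit = demand − MEC = 180.1 - 2.2x.
Set SMB = MC: 180.1 - 2.2x = 25.2 + 1.7x → x* = 39.7179.
The Pigouvian tax equals MEC at x*: 8.3 + 0.2×39.7179 = 16.2436.

tax = 16.2 per unit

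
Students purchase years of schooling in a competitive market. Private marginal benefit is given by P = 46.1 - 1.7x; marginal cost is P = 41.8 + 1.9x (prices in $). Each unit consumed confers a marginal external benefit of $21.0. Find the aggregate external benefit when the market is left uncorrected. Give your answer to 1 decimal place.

Market equilibrium (private): 41.8 + 1.9x = 46.1 - 1.7x → x_m = 1.1944.
Total external benefit = MEB × x_m = 21.0 × 1.1944 = 25.0824.

$25.1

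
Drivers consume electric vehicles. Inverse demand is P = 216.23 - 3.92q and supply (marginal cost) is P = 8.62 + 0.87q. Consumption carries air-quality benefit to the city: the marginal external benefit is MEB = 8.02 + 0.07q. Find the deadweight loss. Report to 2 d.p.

DWL = 12.94

Market equilibrium (private): 8.62 + 0.87q = 216.23 - 3.92q → q_m = 43.3424.
Social marginal benefit = demand + MEB = 224.25 - 3.85q.
Set SMB = MC: 224.25 - 3.85q = 8.62 + 0.87q → q* = 45.6843.
Between q* and q_m the wedge SMB − MC runs linearly from 0 to MEB(q_m), so the loss is a triangle.
DWL = ½ × 2.3419 × 11.0540 = 12.9437.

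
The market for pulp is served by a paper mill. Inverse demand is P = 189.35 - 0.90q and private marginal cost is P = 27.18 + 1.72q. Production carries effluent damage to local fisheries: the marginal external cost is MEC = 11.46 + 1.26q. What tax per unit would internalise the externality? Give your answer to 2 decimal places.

Social marginal cost = private MC + MEC = 38.64 + 2.98q.
Set SMC = demand: 38.64 + 2.98q = 189.35 - 0.90q → q* = 38.8428.
The Pigouvian tax equals MEC at q*: 11.46 + 1.26×38.8428 = 60.4019.

tax = 60.40 per unit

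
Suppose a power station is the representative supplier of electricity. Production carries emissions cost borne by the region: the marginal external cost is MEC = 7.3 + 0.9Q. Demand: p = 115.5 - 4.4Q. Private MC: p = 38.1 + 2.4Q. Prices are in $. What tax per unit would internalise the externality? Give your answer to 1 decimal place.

Social marginal cost = private MC + MEC = 45.4 + 3.3Q.
Set SMC = demand: 45.4 + 3.3Q = 115.5 - 4.4Q → Q* = 9.1039.
The Pigouvian tax equals MEC at Q*: 7.3 + 0.9×9.1039 = 15.4935.

tax = $15.5 per unit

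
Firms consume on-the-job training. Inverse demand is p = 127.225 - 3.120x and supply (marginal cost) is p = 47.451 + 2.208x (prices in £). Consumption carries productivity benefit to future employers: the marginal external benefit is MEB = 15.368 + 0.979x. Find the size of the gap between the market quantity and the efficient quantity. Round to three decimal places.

6.904 units

Market equilibrium (private): 47.451 + 2.208x = 127.225 - 3.120x → x_m = 14.9726.
Social marginal benefit = demand + MEB = 142.593 - 2.141x.
Set SMB = MC: 142.593 - 2.141x = 47.451 + 2.208x → x* = 21.8768.
Gap = |14.9726 − 21.8768| = 6.9042.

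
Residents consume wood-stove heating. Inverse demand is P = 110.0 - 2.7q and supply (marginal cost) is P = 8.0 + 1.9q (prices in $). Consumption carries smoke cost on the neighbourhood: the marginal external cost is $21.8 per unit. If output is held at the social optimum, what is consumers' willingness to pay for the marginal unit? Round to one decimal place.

Social marginal benefit = demand − MEC = 88.2 - 2.7q.
Set SMB = MC: 88.2 - 2.7q = 8.0 + 1.9q → q* = 17.4348.
Consumer price on the demand curve at q*: 110.0 − 2.7×17.4348 = 62.9260.

P = $62.9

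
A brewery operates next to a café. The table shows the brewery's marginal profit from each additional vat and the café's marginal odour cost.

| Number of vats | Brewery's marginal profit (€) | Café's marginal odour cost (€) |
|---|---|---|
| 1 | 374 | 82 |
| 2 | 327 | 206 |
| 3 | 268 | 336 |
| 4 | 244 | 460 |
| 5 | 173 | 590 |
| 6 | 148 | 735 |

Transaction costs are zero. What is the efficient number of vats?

2

Bargaining reaches the level where marginal profit last exceeds marginal odour cost.
That holds through level 2 (327 ≥ 206) but not at 3 (268 < 336).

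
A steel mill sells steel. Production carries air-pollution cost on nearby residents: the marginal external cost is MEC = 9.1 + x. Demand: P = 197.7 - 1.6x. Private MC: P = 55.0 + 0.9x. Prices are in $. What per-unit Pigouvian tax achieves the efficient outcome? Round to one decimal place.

tax = $47.3 per unit

Social marginal cost = private MC + MEC = 64.1 + 1.9x.
Set SMC = demand: 64.1 + 1.9x = 197.7 - 1.6x → x* = 38.1714.
The Pigouvian tax equals MEC at x*: 9.1 + 1.0×38.1714 = 47.2714.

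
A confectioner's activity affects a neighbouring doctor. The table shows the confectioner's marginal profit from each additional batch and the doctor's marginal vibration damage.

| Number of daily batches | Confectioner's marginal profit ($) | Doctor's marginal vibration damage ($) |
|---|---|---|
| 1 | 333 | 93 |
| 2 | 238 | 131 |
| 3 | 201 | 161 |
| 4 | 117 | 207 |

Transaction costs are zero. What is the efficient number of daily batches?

3

Bargaining reaches the level where marginal profit last exceeds marginal vibration damage.
That holds through level 3 (201 ≥ 161) but not at 4 (117 < 207).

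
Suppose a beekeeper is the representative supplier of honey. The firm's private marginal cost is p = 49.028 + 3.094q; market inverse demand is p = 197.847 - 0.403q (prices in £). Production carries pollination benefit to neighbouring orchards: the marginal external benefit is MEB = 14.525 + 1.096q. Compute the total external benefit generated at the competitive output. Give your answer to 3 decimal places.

£1610.573

Market equilibrium (private): 49.028 + 3.094q = 197.847 - 0.403q → q_m = 42.5562.
Total external benefit = ∫₀^{q_m} (14.525 + 1.096q) dq = 14.525×42.5562 + ½×1.096×42.5562² = 1610.5733.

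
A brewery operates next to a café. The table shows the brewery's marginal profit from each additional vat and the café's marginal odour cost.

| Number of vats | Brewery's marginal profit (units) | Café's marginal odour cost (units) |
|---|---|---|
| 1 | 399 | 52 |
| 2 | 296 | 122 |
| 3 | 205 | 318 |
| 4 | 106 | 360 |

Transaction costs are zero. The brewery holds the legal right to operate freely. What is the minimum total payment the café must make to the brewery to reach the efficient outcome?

311

Left alone the brewery would choose level 4 (marginal profit stays positive).
Efficient level: k* = 2 (marginal profit ≥ marginal odour cost through 2).
The café must at least cover the brewery's forgone profit from cutting 4→2: 205 + 106 = 311.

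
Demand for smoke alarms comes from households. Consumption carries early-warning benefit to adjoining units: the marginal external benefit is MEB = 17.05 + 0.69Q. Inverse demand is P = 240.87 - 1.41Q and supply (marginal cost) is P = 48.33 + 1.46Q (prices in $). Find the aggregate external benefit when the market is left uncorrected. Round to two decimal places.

$2696.57

Market equilibrium (private): 48.33 + 1.46Q = 240.87 - 1.41Q → Q_m = 67.0871.
Total external benefit = ∫₀^{Q_m} (17.05 + 0.69Q) dQ = 17.05×67.0871 + ½×0.69×67.0871² = 2696.5693.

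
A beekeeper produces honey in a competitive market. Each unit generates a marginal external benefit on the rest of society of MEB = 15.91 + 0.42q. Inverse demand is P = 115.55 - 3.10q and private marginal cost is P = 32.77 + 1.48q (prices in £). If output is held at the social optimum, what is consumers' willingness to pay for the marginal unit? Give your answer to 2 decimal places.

Social marginal cost = private MC − MEB = 16.86 + 1.06q.
Set SMC = demand: 16.86 + 1.06q = 115.55 - 3.10q → q* = 23.7236.
Consumer price on the demand curve at q*: 115.55 − 3.10×23.7236 = 42.0068.

P = £42.01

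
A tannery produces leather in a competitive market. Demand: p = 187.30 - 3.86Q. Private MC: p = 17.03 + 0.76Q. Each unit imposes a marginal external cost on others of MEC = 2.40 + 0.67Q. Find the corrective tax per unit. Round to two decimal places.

tax = 23.66 per unit

Social marginal cost = private MC + MEC = 19.43 + 1.43Q.
Set SMC = demand: 19.43 + 1.43Q = 187.30 - 3.86Q → Q* = 31.7335.
The Pigouvian tax equals MEC at Q*: 2.40 + 0.67×31.7335 = 23.6614.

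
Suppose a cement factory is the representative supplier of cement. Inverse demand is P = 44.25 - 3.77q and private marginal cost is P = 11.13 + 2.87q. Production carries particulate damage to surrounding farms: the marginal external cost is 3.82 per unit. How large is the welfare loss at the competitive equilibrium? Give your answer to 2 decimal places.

Market equilibrium (private): 11.13 + 2.87q = 44.25 - 3.77q → q_m = 4.9880.
Social marginal cost = private MC + MEC = 14.95 + 2.87q.
Set SMC = demand: 14.95 + 2.87q = 44.25 - 3.77q → q* = 4.4127.
The loss is the area between SMC and demand from q* to q_m; with linear curves that's a triangle of height MEC(q_m).
DWL = ½ × 0.5753 × 3.8200 = 1.0988.

DWL = 1.10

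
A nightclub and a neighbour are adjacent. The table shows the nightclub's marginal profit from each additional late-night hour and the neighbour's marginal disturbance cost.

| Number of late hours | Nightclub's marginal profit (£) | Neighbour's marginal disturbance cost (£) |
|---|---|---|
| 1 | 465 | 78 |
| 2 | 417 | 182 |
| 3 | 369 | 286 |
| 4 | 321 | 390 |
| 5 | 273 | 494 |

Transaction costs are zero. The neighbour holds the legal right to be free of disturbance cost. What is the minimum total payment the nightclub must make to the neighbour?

£546

Efficient level: marginal profit ≥ marginal disturbance cost through level 3, so k* = 3.
With the neighbour holding the right, the nightclub must at least compensate total damage at k*: 78 + 182 + 286 = 546.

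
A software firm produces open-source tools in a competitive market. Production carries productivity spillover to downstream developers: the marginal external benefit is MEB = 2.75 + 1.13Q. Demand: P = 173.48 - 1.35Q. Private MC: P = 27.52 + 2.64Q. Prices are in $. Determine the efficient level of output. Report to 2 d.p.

Social marginal cost = private MC − MEB = 24.77 + 1.51Q.
Set SMC = demand: 24.77 + 1.51Q = 173.48 - 1.35Q → Q* = 51.9965.

Q* = 52.00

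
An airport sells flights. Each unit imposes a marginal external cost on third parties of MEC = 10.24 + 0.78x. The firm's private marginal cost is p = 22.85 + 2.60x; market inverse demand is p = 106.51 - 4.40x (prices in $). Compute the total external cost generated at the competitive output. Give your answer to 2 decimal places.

Market equilibrium (private): 22.85 + 2.60x = 106.51 - 4.40x → x_m = 11.9514.
Total external cost = ∫₀^{x_m} (10.24 + 0.78x) dx = 10.24×11.9514 + ½×0.78×11.9514² = 178.0884.

$178.09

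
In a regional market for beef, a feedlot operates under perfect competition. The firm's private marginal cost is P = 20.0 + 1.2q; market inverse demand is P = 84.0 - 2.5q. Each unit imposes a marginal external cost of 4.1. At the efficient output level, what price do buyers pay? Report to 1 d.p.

P = 43.5

Social marginal cost = private MC + MEC = 24.1 + 1.2q.
Set SMC = demand: 24.1 + 1.2q = 84.0 - 2.5q → q* = 16.1892.
Consumer price on the demand curve at q*: 84.0 − 2.5×16.1892 = 43.5270.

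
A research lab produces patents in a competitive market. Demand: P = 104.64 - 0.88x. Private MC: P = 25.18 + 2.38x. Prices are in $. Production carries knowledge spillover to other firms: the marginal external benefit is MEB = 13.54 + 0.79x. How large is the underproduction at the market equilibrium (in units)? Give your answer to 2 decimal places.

Market equilibrium (private): 25.18 + 2.38x = 104.64 - 0.88x → x_m = 24.3742.
Social marginal cost = private MC − MEB = 11.64 + 1.59x.
Set SMC = demand: 11.64 + 1.59x = 104.64 - 0.88x → x* = 37.6518.
Gap = |24.3742 − 37.6518| = 13.2776.

13.28 units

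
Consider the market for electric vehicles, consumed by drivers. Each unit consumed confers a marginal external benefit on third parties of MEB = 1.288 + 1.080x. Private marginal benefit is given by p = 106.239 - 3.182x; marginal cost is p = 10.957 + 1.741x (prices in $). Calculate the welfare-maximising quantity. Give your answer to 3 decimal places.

Social marginal benefit = demand + MEB = 107.527 - 2.102x.
Set SMB = MC: 107.527 - 2.102x = 10.957 + 1.741x → x* = 25.1288.

x* = 25.129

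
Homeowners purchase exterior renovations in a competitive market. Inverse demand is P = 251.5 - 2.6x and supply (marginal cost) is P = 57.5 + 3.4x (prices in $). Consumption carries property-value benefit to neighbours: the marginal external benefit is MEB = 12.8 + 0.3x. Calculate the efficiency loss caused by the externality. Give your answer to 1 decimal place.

DWL = $44.4

Market equilibrium (private): 57.5 + 3.4x = 251.5 - 2.6x → x_m = 32.3333.
Social marginal benefit = demand + MEB = 264.3 - 2.3x.
Set SMB = MC: 264.3 - 2.3x = 57.5 + 3.4x → x* = 36.2807.
The loss is the area between SMB and MC from x* to x_m; with linear curves that's a triangle of height MEB(x_m).
DWL = ½ × 3.9474 × 22.5000 = 44.4083.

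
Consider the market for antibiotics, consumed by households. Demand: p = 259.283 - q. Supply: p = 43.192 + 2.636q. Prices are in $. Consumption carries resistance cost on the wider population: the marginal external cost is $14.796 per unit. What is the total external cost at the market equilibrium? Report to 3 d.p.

$879.341

Market equilibrium (private): 43.192 + 2.636q = 259.283 - q → q_m = 59.4310.
Total external cost = MEC × q_m = 14.796 × 59.4310 = 879.3411.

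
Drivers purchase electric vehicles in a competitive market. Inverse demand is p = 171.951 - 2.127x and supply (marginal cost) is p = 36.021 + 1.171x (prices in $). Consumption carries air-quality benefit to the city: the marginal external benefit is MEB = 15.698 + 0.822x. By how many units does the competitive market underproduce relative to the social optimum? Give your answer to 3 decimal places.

Market equilibrium (private): 36.021 + 1.171x = 171.951 - 2.127x → x_m = 41.2159.
Social marginal benefit = demand + MEB = 187.649 - 1.305x.
Set SMB = MC: 187.649 - 1.305x = 36.021 + 1.171x → x* = 61.2391.
Gap = |41.2159 − 61.2391| = 20.0232.

20.023 units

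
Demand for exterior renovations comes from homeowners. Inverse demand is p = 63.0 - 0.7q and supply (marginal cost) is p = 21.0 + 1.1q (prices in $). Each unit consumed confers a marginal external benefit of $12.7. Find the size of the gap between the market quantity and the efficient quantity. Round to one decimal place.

7.1 units

Market equilibrium (private): 21.0 + 1.1q = 63.0 - 0.7q → q_m = 23.3333.
Social marginal benefit = demand + MEB = 75.7 - 0.7q.
Set SMB = MC: 75.7 - 0.7q = 21.0 + 1.1q → q* = 30.3889.
Gap = |23.3333 − 30.3889| = 7.0556.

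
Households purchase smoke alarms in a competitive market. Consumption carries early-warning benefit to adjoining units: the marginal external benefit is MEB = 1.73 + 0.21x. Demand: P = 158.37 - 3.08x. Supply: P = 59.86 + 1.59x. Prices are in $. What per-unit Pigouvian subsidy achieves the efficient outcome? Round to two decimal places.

subsidy = $6.45 per unit

Social marginal benefit = demand + MEB = 160.10 - 2.87x.
Set SMB = MC: 160.10 - 2.87x = 59.86 + 1.59x → x* = 22.4753.
The Pigouvian subsidy equals MEB at x*: 1.73 + 0.21×22.4753 = 6.4498.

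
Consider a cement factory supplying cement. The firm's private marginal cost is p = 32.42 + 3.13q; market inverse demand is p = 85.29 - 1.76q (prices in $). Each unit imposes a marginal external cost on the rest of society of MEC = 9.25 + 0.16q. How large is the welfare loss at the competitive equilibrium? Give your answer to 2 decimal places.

Market equilibrium (private): 32.42 + 3.13q = 85.29 - 1.76q → q_m = 10.8119.
Social marginal cost = private MC + MEC = 41.67 + 3.29q.
Set SMC = demand: 41.67 + 3.29q = 85.29 - 1.76q → q* = 8.6376.
The loss is the area between SMC and demand from q* to q_m; with linear curves that's a triangle of height MEC(q_m).
DWL = ½ × 2.1743 × 10.9799 = 11.9368.

DWL = $11.94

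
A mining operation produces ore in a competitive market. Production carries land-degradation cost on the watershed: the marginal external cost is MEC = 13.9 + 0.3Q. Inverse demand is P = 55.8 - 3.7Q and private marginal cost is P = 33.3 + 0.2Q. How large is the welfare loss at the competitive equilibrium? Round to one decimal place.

DWL = 29.1

Market equilibrium (private): 33.3 + 0.2Q = 55.8 - 3.7Q → Q_m = 5.7692.
Social marginal cost = private MC + MEC = 47.2 + 0.5Q.
Set SMC = demand: 47.2 + 0.5Q = 55.8 - 3.7Q → Q* = 2.0476.
The loss is the area between SMC and demand from Q* to Q_m; with linear curves that's a triangle of height MEC(Q_m).
DWL = ½ × 3.7216 × 15.6308 = 29.0858.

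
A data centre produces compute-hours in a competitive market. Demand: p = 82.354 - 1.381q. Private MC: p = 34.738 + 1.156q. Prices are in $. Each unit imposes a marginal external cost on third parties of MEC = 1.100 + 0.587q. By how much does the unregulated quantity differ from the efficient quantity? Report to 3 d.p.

Market equilibrium (private): 34.738 + 1.156q = 82.354 - 1.381q → q_m = 18.7686.
Social marginal cost = private MC + MEC = 35.838 + 1.743q.
Set SMC = demand: 35.838 + 1.743q = 82.354 - 1.381q → q* = 14.8899.
Gap = |18.7686 − 14.8899| = 3.8787.

3.879 units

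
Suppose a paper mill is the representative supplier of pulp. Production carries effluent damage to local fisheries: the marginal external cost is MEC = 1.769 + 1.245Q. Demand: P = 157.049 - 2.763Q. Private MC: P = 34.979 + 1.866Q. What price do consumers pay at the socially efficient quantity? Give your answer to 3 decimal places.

Social marginal cost = private MC + MEC = 36.748 + 3.111Q.
Set SMC = demand: 36.748 + 3.111Q = 157.049 - 2.763Q → Q* = 20.4803.
Consumer price on the demand curve at Q*: 157.049 − 2.763×20.4803 = 100.4619.

P = 100.462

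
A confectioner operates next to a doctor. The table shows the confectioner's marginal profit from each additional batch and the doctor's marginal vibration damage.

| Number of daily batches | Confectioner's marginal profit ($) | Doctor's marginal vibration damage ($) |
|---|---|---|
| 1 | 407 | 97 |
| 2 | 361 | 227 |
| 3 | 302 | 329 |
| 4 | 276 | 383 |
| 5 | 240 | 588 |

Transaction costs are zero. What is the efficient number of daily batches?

Bargaining reaches the level where marginal profit last exceeds marginal vibration damage.
That holds through level 2 (361 ≥ 227) but not at 3 (302 < 329).

2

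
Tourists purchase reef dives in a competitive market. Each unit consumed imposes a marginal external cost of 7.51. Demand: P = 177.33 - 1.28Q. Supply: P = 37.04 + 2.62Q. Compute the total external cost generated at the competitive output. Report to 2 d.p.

270.15

Market equilibrium (private): 37.04 + 2.62Q = 177.33 - 1.28Q → Q_m = 35.9718.
Total external cost = MEC × Q_m = 7.51 × 35.9718 = 270.1482.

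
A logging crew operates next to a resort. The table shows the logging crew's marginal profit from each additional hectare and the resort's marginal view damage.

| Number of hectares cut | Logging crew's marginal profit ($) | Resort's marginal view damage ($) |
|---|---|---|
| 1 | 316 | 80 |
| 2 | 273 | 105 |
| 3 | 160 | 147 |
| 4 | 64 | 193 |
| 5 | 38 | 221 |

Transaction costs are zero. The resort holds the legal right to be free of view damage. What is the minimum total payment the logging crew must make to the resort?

$332

Efficient level: marginal profit ≥ marginal view damage through level 3, so k* = 3.
With the resort holding the right, the logging crew must at least compensate total damage at k*: 80 + 105 + 147 = 332.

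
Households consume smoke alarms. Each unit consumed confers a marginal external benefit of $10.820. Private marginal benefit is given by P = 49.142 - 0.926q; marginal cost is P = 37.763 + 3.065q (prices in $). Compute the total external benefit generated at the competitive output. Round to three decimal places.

$30.850

Market equilibrium (private): 37.763 + 3.065q = 49.142 - 0.926q → q_m = 2.8512.
Total external benefit = MEB × q_m = 10.820 × 2.8512 = 30.8500.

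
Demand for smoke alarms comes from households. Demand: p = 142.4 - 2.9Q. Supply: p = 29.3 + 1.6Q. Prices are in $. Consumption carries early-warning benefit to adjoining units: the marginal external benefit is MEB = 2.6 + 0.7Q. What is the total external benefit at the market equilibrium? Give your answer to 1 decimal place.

Market equilibrium (private): 29.3 + 1.6Q = 142.4 - 2.9Q → Q_m = 25.1333.
Total external benefit = ∫₀^{Q_m} (2.6 + 0.7Q) dQ = 2.6×25.1333 + ½×0.7×25.1333² = 286.4355.

$286.4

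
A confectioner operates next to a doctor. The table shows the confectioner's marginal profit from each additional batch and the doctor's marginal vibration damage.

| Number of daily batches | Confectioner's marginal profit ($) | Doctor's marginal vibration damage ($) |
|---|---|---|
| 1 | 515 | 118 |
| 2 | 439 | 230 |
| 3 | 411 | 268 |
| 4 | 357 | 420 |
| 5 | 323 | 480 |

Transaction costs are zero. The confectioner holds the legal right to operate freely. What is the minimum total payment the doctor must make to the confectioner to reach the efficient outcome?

$680

Left alone the confectioner would choose level 5 (marginal profit stays positive).
Efficient level: k* = 3 (marginal profit ≥ marginal vibration damage through 3).
The doctor must at least cover the confectioner's forgone profit from cutting 5→3: 357 + 323 = 680.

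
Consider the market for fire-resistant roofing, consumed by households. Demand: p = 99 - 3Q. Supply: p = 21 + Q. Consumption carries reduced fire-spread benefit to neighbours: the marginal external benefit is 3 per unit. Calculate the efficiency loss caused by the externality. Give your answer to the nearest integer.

DWL = 1

Market equilibrium (private): 21 + Q = 99 - 3Q → Q_m = 19.5000.
Social marginal benefit = demand + MEB = 102 - 3Q.
Set SMB = MC: 102 - 3Q = 21 + Q → Q* = 20.2500.
The welfare-loss triangle has base |Q_m − Q*| and height MEB(Q_m) (the vertical gap between SMB and MC is zero at Q* and MEB at Q_m).
DWL = ½ × 0.7500 × 3.0000 = 1.1250.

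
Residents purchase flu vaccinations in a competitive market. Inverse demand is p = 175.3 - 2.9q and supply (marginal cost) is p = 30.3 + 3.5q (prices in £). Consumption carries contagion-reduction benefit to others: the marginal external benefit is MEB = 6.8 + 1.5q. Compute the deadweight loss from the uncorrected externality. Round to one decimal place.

DWL = £169.7

Market equilibrium (private): 30.3 + 3.5q = 175.3 - 2.9q → q_m = 22.6563.
Social marginal benefit = demand + MEB = 182.1 - 1.4q.
Set SMB = MC: 182.1 - 1.4q = 30.3 + 3.5q → q* = 30.9796.
The loss is the area between SMB and MC from q* to q_m; with linear curves that's a triangle of height MEB(q_m).
DWL = ½ × 8.3233 × 40.7844 = 169.7304.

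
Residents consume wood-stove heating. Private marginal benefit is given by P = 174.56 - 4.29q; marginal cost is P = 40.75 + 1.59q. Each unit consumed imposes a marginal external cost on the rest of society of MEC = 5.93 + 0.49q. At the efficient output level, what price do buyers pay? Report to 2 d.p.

P = 88.44

Social marginal benefit = demand − MEC = 168.63 - 4.78q.
Set SMB = MC: 168.63 - 4.78q = 40.75 + 1.59q → q* = 20.0754.
Consumer price on the demand curve at q*: 174.56 − 4.29×20.0754 = 88.4365.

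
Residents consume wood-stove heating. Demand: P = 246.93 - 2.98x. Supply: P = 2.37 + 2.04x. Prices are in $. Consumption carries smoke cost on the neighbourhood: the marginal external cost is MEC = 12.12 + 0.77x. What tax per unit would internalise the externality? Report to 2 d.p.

Social marginal benefit = demand − MEC = 234.81 - 3.75x.
Set SMB = MC: 234.81 - 3.75x = 2.37 + 2.04x → x* = 40.1451.
The Pigouvian tax equals MEC at x*: 12.12 + 0.77×40.1451 = 43.0317.

tax = $43.03 per unit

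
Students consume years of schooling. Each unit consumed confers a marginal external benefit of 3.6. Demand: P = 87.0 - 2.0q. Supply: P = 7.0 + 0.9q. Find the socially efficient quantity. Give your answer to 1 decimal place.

Social marginal benefit = demand + MEB = 90.6 - 2.0q.
Set SMB = MC: 90.6 - 2.0q = 7.0 + 0.9q → q* = 28.8276.

q* = 28.8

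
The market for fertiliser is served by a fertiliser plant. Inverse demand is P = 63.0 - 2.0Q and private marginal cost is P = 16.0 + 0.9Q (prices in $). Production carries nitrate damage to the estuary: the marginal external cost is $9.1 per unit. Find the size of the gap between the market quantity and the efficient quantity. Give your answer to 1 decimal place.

3.1 units

Market equilibrium (private): 16.0 + 0.9Q = 63.0 - 2.0Q → Q_m = 16.2069.
Social marginal cost = private MC + MEC = 25.1 + 0.9Q.
Set SMC = demand: 25.1 + 0.9Q = 63.0 - 2.0Q → Q* = 13.0690.
Gap = |16.2069 − 13.0690| = 3.1379.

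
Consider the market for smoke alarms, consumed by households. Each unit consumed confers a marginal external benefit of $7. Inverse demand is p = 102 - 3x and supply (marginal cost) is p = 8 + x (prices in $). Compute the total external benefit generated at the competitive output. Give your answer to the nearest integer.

Market equilibrium (private): 8 + x = 102 - 3x → x_m = 23.5000.
Total external benefit = MEB × x_m = 7 × 23.5000 = 164.5000.

$165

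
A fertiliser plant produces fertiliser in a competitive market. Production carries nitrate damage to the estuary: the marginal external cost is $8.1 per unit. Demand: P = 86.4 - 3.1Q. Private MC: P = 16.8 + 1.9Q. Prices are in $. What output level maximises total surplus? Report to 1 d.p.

Social marginal cost = private MC + MEC = 24.9 + 1.9Q.
Set SMC = demand: 24.9 + 1.9Q = 86.4 - 3.1Q → Q* = 12.3000.

Q* = 12.3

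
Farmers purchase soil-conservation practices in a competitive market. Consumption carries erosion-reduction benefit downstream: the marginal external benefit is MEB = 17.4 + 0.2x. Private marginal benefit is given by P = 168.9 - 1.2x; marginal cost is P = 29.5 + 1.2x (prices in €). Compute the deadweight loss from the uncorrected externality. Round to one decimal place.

DWL = €191.4

Market equilibrium (private): 29.5 + 1.2x = 168.9 - 1.2x → x_m = 58.0833.
Social marginal benefit = demand + MEB = 186.3 - x.
Set SMB = MC: 186.3 - x = 29.5 + 1.2x → x* = 71.2727.
The welfare-loss triangle has base |x_m − x*| and height MEB(x_m) (the vertical gap between SMB and MC is zero at x* and MEB at x_m).
DWL = ½ × 13.1894 × 29.0167 = 191.3564.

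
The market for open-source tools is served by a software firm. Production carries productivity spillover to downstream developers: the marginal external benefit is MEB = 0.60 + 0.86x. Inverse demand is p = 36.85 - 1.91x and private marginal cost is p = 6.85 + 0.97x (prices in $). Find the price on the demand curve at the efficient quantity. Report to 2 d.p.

P = $7.92

Social marginal cost = private MC − MEB = 6.25 + 0.11x.
Set SMC = demand: 6.25 + 0.11x = 36.85 - 1.91x → x* = 15.1485.
Consumer price on the demand curve at x*: 36.85 − 1.91×15.1485 = 7.9164.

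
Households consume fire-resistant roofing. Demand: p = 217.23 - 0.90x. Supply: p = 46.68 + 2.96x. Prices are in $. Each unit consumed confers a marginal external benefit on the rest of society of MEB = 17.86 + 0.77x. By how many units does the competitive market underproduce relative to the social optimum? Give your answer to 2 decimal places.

Market equilibrium (private): 46.68 + 2.96x = 217.23 - 0.90x → x_m = 44.1839.
Social marginal benefit = demand + MEB = 235.09 - 0.13x.
Set SMB = MC: 235.09 - 0.13x = 46.68 + 2.96x → x* = 60.9741.
Gap = |44.1839 − 60.9741| = 16.7902.

16.79 units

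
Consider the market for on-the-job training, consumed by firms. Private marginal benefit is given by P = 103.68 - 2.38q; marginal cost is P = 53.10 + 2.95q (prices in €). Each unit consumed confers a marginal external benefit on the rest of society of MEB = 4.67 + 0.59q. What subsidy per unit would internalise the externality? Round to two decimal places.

Social marginal benefit = demand + MEB = 108.35 - 1.79q.
Set SMB = MC: 108.35 - 1.79q = 53.10 + 2.95q → q* = 11.6561.
The Pigouvian subsidy equals MEB at q*: 4.67 + 0.59×11.6561 = 11.5471.

subsidy = €11.55 per unit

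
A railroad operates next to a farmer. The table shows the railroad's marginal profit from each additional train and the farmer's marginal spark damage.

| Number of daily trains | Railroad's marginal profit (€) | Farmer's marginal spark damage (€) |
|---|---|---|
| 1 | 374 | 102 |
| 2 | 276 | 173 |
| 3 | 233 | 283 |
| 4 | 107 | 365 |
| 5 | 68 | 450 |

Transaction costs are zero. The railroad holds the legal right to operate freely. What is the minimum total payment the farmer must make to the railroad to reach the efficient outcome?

€408

Left alone the railroad would choose level 5 (marginal profit stays positive).
Efficient level: k* = 2 (marginal profit ≥ marginal spark damage through 2).
The farmer must at least cover the railroad's forgone profit from cutting 5→2: 233 + 107 + 68 = 408.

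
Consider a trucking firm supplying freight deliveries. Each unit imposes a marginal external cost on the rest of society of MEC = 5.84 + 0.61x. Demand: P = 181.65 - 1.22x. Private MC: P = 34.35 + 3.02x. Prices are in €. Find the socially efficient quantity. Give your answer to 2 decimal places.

x* = 29.17

Social marginal cost = private MC + MEC = 40.19 + 3.63x.
Set SMC = demand: 40.19 + 3.63x = 181.65 - 1.22x → x* = 29.1670.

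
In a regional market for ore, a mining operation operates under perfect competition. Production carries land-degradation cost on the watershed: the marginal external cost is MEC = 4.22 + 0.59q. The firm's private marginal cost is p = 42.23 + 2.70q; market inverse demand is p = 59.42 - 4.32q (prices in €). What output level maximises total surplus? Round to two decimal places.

Social marginal cost = private MC + MEC = 46.45 + 3.29q.
Set SMC = demand: 46.45 + 3.29q = 59.42 - 4.32q → q* = 1.7043.

q* = 1.70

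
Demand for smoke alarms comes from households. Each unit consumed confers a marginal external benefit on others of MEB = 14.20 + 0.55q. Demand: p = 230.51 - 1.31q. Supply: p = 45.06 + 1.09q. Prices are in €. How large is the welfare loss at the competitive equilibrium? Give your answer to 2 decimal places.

DWL = €868.86

Market equilibrium (private): 45.06 + 1.09q = 230.51 - 1.31q → q_m = 77.2708.
Social marginal benefit = demand + MEB = 244.71 - 0.76q.
Set SMB = MC: 244.71 - 0.76q = 45.06 + 1.09q → q* = 107.9189.
The welfare-loss triangle has base |q_m − q*| and height MEB(q_m) (the vertical gap between SMB and MC is zero at q* and MEB at q_m).
DWL = ½ × 30.6481 × 56.6990 = 868.8583.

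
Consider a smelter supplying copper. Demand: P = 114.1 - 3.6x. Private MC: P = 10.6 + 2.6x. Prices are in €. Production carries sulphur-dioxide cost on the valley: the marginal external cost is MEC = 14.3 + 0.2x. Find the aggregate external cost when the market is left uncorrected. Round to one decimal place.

Market equilibrium (private): 10.6 + 2.6x = 114.1 - 3.6x → x_m = 16.6935.
Total external cost = ∫₀^{x_m} (14.3 + 0.2x) dx = 14.3×16.6935 + ½×0.2×16.6935² = 266.5843.

€266.6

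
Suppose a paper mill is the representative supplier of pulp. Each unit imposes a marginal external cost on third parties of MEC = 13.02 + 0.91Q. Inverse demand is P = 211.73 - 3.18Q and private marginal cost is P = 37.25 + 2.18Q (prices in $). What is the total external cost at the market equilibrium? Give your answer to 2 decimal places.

Market equilibrium (private): 37.25 + 2.18Q = 211.73 - 3.18Q → Q_m = 32.5522.
Total external cost = ∫₀^{Q_m} (13.02 + 0.91Q) dQ = 13.02×32.5522 + ½×0.91×32.5522² = 905.9684.

$905.97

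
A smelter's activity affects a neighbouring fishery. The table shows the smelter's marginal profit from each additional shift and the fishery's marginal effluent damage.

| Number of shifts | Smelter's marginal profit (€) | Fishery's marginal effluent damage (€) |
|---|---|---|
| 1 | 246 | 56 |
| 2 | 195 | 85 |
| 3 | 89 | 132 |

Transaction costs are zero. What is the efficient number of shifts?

2

Bargaining reaches the level where marginal profit last exceeds marginal effluent damage.
That holds through level 2 (195 ≥ 85) but not at 3 (89 < 132).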